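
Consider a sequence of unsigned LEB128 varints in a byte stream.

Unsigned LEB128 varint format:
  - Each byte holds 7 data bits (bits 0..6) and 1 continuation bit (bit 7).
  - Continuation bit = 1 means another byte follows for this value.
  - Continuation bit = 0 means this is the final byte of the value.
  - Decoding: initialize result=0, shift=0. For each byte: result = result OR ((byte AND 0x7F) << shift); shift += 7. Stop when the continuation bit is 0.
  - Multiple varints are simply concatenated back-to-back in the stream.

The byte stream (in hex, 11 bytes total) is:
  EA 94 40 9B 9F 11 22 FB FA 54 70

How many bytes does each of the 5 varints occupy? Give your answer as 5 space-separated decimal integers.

Answer: 3 3 1 3 1

Derivation:
  byte[0]=0xEA cont=1 payload=0x6A=106: acc |= 106<<0 -> acc=106 shift=7
  byte[1]=0x94 cont=1 payload=0x14=20: acc |= 20<<7 -> acc=2666 shift=14
  byte[2]=0x40 cont=0 payload=0x40=64: acc |= 64<<14 -> acc=1051242 shift=21 [end]
Varint 1: bytes[0:3] = EA 94 40 -> value 1051242 (3 byte(s))
  byte[3]=0x9B cont=1 payload=0x1B=27: acc |= 27<<0 -> acc=27 shift=7
  byte[4]=0x9F cont=1 payload=0x1F=31: acc |= 31<<7 -> acc=3995 shift=14
  byte[5]=0x11 cont=0 payload=0x11=17: acc |= 17<<14 -> acc=282523 shift=21 [end]
Varint 2: bytes[3:6] = 9B 9F 11 -> value 282523 (3 byte(s))
  byte[6]=0x22 cont=0 payload=0x22=34: acc |= 34<<0 -> acc=34 shift=7 [end]
Varint 3: bytes[6:7] = 22 -> value 34 (1 byte(s))
  byte[7]=0xFB cont=1 payload=0x7B=123: acc |= 123<<0 -> acc=123 shift=7
  byte[8]=0xFA cont=1 payload=0x7A=122: acc |= 122<<7 -> acc=15739 shift=14
  byte[9]=0x54 cont=0 payload=0x54=84: acc |= 84<<14 -> acc=1391995 shift=21 [end]
Varint 4: bytes[7:10] = FB FA 54 -> value 1391995 (3 byte(s))
  byte[10]=0x70 cont=0 payload=0x70=112: acc |= 112<<0 -> acc=112 shift=7 [end]
Varint 5: bytes[10:11] = 70 -> value 112 (1 byte(s))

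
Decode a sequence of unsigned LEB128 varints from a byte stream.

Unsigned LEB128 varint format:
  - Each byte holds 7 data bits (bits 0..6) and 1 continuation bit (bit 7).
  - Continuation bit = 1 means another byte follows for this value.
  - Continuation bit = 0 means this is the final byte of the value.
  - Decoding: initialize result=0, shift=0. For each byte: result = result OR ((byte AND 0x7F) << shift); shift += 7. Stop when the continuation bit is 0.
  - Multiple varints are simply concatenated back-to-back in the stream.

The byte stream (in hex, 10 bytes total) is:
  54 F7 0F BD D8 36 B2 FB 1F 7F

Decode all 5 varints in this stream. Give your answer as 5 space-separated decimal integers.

Answer: 84 2039 896061 523698 127

Derivation:
  byte[0]=0x54 cont=0 payload=0x54=84: acc |= 84<<0 -> acc=84 shift=7 [end]
Varint 1: bytes[0:1] = 54 -> value 84 (1 byte(s))
  byte[1]=0xF7 cont=1 payload=0x77=119: acc |= 119<<0 -> acc=119 shift=7
  byte[2]=0x0F cont=0 payload=0x0F=15: acc |= 15<<7 -> acc=2039 shift=14 [end]
Varint 2: bytes[1:3] = F7 0F -> value 2039 (2 byte(s))
  byte[3]=0xBD cont=1 payload=0x3D=61: acc |= 61<<0 -> acc=61 shift=7
  byte[4]=0xD8 cont=1 payload=0x58=88: acc |= 88<<7 -> acc=11325 shift=14
  byte[5]=0x36 cont=0 payload=0x36=54: acc |= 54<<14 -> acc=896061 shift=21 [end]
Varint 3: bytes[3:6] = BD D8 36 -> value 896061 (3 byte(s))
  byte[6]=0xB2 cont=1 payload=0x32=50: acc |= 50<<0 -> acc=50 shift=7
  byte[7]=0xFB cont=1 payload=0x7B=123: acc |= 123<<7 -> acc=15794 shift=14
  byte[8]=0x1F cont=0 payload=0x1F=31: acc |= 31<<14 -> acc=523698 shift=21 [end]
Varint 4: bytes[6:9] = B2 FB 1F -> value 523698 (3 byte(s))
  byte[9]=0x7F cont=0 payload=0x7F=127: acc |= 127<<0 -> acc=127 shift=7 [end]
Varint 5: bytes[9:10] = 7F -> value 127 (1 byte(s))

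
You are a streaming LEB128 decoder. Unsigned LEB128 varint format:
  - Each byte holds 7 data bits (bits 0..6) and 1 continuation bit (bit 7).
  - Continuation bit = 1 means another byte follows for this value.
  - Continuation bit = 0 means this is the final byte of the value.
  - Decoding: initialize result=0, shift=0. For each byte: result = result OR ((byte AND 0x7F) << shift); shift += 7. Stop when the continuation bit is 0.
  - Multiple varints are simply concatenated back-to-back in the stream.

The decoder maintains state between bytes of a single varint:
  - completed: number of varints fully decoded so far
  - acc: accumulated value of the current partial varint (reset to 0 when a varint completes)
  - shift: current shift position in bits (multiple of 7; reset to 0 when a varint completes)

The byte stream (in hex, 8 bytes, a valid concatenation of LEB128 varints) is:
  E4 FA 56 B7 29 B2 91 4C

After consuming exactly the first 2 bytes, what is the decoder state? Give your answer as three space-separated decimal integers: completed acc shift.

Answer: 0 15716 14

Derivation:
byte[0]=0xE4 cont=1 payload=0x64: acc |= 100<<0 -> completed=0 acc=100 shift=7
byte[1]=0xFA cont=1 payload=0x7A: acc |= 122<<7 -> completed=0 acc=15716 shift=14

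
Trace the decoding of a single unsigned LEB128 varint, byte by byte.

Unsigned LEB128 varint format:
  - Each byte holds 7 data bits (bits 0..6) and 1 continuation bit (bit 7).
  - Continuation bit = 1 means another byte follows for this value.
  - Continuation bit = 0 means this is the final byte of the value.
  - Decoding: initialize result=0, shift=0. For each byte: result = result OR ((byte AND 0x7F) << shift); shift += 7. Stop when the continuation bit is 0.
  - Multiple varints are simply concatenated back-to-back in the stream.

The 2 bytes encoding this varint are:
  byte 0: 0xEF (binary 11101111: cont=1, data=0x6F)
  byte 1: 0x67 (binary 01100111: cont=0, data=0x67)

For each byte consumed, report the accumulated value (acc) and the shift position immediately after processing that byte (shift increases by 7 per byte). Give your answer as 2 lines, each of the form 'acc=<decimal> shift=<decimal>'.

Answer: acc=111 shift=7
acc=13295 shift=14

Derivation:
byte 0=0xEF: payload=0x6F=111, contrib = 111<<0 = 111; acc -> 111, shift -> 7
byte 1=0x67: payload=0x67=103, contrib = 103<<7 = 13184; acc -> 13295, shift -> 14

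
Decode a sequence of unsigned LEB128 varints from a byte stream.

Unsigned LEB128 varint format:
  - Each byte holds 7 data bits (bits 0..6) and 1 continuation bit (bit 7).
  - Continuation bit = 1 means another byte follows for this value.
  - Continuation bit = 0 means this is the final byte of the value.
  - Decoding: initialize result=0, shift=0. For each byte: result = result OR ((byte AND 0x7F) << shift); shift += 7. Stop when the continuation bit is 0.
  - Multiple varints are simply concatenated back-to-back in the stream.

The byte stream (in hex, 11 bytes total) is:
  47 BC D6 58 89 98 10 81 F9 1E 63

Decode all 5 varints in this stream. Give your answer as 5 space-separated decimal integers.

  byte[0]=0x47 cont=0 payload=0x47=71: acc |= 71<<0 -> acc=71 shift=7 [end]
Varint 1: bytes[0:1] = 47 -> value 71 (1 byte(s))
  byte[1]=0xBC cont=1 payload=0x3C=60: acc |= 60<<0 -> acc=60 shift=7
  byte[2]=0xD6 cont=1 payload=0x56=86: acc |= 86<<7 -> acc=11068 shift=14
  byte[3]=0x58 cont=0 payload=0x58=88: acc |= 88<<14 -> acc=1452860 shift=21 [end]
Varint 2: bytes[1:4] = BC D6 58 -> value 1452860 (3 byte(s))
  byte[4]=0x89 cont=1 payload=0x09=9: acc |= 9<<0 -> acc=9 shift=7
  byte[5]=0x98 cont=1 payload=0x18=24: acc |= 24<<7 -> acc=3081 shift=14
  byte[6]=0x10 cont=0 payload=0x10=16: acc |= 16<<14 -> acc=265225 shift=21 [end]
Varint 3: bytes[4:7] = 89 98 10 -> value 265225 (3 byte(s))
  byte[7]=0x81 cont=1 payload=0x01=1: acc |= 1<<0 -> acc=1 shift=7
  byte[8]=0xF9 cont=1 payload=0x79=121: acc |= 121<<7 -> acc=15489 shift=14
  byte[9]=0x1E cont=0 payload=0x1E=30: acc |= 30<<14 -> acc=507009 shift=21 [end]
Varint 4: bytes[7:10] = 81 F9 1E -> value 507009 (3 byte(s))
  byte[10]=0x63 cont=0 payload=0x63=99: acc |= 99<<0 -> acc=99 shift=7 [end]
Varint 5: bytes[10:11] = 63 -> value 99 (1 byte(s))

Answer: 71 1452860 265225 507009 99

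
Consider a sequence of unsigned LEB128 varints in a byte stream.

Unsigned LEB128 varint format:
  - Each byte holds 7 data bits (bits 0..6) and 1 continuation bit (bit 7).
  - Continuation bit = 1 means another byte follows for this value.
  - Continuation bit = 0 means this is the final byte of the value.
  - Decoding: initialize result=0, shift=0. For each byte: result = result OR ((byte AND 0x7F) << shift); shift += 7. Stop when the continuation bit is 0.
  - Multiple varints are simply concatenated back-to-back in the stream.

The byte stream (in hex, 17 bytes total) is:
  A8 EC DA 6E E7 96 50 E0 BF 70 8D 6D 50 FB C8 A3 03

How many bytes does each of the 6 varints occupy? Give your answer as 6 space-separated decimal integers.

Answer: 4 3 3 2 1 4

Derivation:
  byte[0]=0xA8 cont=1 payload=0x28=40: acc |= 40<<0 -> acc=40 shift=7
  byte[1]=0xEC cont=1 payload=0x6C=108: acc |= 108<<7 -> acc=13864 shift=14
  byte[2]=0xDA cont=1 payload=0x5A=90: acc |= 90<<14 -> acc=1488424 shift=21
  byte[3]=0x6E cont=0 payload=0x6E=110: acc |= 110<<21 -> acc=232175144 shift=28 [end]
Varint 1: bytes[0:4] = A8 EC DA 6E -> value 232175144 (4 byte(s))
  byte[4]=0xE7 cont=1 payload=0x67=103: acc |= 103<<0 -> acc=103 shift=7
  byte[5]=0x96 cont=1 payload=0x16=22: acc |= 22<<7 -> acc=2919 shift=14
  byte[6]=0x50 cont=0 payload=0x50=80: acc |= 80<<14 -> acc=1313639 shift=21 [end]
Varint 2: bytes[4:7] = E7 96 50 -> value 1313639 (3 byte(s))
  byte[7]=0xE0 cont=1 payload=0x60=96: acc |= 96<<0 -> acc=96 shift=7
  byte[8]=0xBF cont=1 payload=0x3F=63: acc |= 63<<7 -> acc=8160 shift=14
  byte[9]=0x70 cont=0 payload=0x70=112: acc |= 112<<14 -> acc=1843168 shift=21 [end]
Varint 3: bytes[7:10] = E0 BF 70 -> value 1843168 (3 byte(s))
  byte[10]=0x8D cont=1 payload=0x0D=13: acc |= 13<<0 -> acc=13 shift=7
  byte[11]=0x6D cont=0 payload=0x6D=109: acc |= 109<<7 -> acc=13965 shift=14 [end]
Varint 4: bytes[10:12] = 8D 6D -> value 13965 (2 byte(s))
  byte[12]=0x50 cont=0 payload=0x50=80: acc |= 80<<0 -> acc=80 shift=7 [end]
Varint 5: bytes[12:13] = 50 -> value 80 (1 byte(s))
  byte[13]=0xFB cont=1 payload=0x7B=123: acc |= 123<<0 -> acc=123 shift=7
  byte[14]=0xC8 cont=1 payload=0x48=72: acc |= 72<<7 -> acc=9339 shift=14
  byte[15]=0xA3 cont=1 payload=0x23=35: acc |= 35<<14 -> acc=582779 shift=21
  byte[16]=0x03 cont=0 payload=0x03=3: acc |= 3<<21 -> acc=6874235 shift=28 [end]
Varint 6: bytes[13:17] = FB C8 A3 03 -> value 6874235 (4 byte(s))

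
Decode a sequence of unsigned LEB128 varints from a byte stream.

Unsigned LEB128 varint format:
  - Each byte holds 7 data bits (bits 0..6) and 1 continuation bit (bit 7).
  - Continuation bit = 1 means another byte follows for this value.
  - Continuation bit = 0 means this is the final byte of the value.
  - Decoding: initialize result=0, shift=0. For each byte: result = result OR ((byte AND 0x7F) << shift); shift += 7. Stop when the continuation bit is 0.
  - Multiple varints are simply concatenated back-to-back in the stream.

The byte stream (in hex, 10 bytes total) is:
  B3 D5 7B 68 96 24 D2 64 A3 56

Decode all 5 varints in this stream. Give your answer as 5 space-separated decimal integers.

Answer: 2026163 104 4630 12882 11043

Derivation:
  byte[0]=0xB3 cont=1 payload=0x33=51: acc |= 51<<0 -> acc=51 shift=7
  byte[1]=0xD5 cont=1 payload=0x55=85: acc |= 85<<7 -> acc=10931 shift=14
  byte[2]=0x7B cont=0 payload=0x7B=123: acc |= 123<<14 -> acc=2026163 shift=21 [end]
Varint 1: bytes[0:3] = B3 D5 7B -> value 2026163 (3 byte(s))
  byte[3]=0x68 cont=0 payload=0x68=104: acc |= 104<<0 -> acc=104 shift=7 [end]
Varint 2: bytes[3:4] = 68 -> value 104 (1 byte(s))
  byte[4]=0x96 cont=1 payload=0x16=22: acc |= 22<<0 -> acc=22 shift=7
  byte[5]=0x24 cont=0 payload=0x24=36: acc |= 36<<7 -> acc=4630 shift=14 [end]
Varint 3: bytes[4:6] = 96 24 -> value 4630 (2 byte(s))
  byte[6]=0xD2 cont=1 payload=0x52=82: acc |= 82<<0 -> acc=82 shift=7
  byte[7]=0x64 cont=0 payload=0x64=100: acc |= 100<<7 -> acc=12882 shift=14 [end]
Varint 4: bytes[6:8] = D2 64 -> value 12882 (2 byte(s))
  byte[8]=0xA3 cont=1 payload=0x23=35: acc |= 35<<0 -> acc=35 shift=7
  byte[9]=0x56 cont=0 payload=0x56=86: acc |= 86<<7 -> acc=11043 shift=14 [end]
Varint 5: bytes[8:10] = A3 56 -> value 11043 (2 byte(s))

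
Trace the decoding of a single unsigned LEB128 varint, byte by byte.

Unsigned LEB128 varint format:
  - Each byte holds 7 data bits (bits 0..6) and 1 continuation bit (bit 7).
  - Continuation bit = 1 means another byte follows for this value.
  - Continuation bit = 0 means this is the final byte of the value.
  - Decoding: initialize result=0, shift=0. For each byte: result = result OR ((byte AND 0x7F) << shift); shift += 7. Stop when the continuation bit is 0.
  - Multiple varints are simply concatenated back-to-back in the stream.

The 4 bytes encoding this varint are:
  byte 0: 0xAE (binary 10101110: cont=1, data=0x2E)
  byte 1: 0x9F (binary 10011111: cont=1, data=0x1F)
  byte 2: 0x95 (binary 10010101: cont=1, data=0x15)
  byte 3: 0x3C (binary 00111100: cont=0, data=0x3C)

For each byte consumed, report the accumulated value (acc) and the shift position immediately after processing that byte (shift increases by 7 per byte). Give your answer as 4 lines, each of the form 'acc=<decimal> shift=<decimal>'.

Answer: acc=46 shift=7
acc=4014 shift=14
acc=348078 shift=21
acc=126177198 shift=28

Derivation:
byte 0=0xAE: payload=0x2E=46, contrib = 46<<0 = 46; acc -> 46, shift -> 7
byte 1=0x9F: payload=0x1F=31, contrib = 31<<7 = 3968; acc -> 4014, shift -> 14
byte 2=0x95: payload=0x15=21, contrib = 21<<14 = 344064; acc -> 348078, shift -> 21
byte 3=0x3C: payload=0x3C=60, contrib = 60<<21 = 125829120; acc -> 126177198, shift -> 28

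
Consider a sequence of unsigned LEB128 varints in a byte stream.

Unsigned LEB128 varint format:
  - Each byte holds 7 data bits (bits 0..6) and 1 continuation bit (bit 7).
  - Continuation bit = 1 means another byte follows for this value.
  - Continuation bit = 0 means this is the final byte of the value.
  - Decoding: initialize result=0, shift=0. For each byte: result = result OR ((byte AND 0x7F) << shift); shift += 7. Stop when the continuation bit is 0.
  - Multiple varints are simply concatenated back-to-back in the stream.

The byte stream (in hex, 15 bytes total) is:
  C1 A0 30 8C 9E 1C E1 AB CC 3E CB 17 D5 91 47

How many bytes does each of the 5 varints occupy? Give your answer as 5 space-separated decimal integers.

  byte[0]=0xC1 cont=1 payload=0x41=65: acc |= 65<<0 -> acc=65 shift=7
  byte[1]=0xA0 cont=1 payload=0x20=32: acc |= 32<<7 -> acc=4161 shift=14
  byte[2]=0x30 cont=0 payload=0x30=48: acc |= 48<<14 -> acc=790593 shift=21 [end]
Varint 1: bytes[0:3] = C1 A0 30 -> value 790593 (3 byte(s))
  byte[3]=0x8C cont=1 payload=0x0C=12: acc |= 12<<0 -> acc=12 shift=7
  byte[4]=0x9E cont=1 payload=0x1E=30: acc |= 30<<7 -> acc=3852 shift=14
  byte[5]=0x1C cont=0 payload=0x1C=28: acc |= 28<<14 -> acc=462604 shift=21 [end]
Varint 2: bytes[3:6] = 8C 9E 1C -> value 462604 (3 byte(s))
  byte[6]=0xE1 cont=1 payload=0x61=97: acc |= 97<<0 -> acc=97 shift=7
  byte[7]=0xAB cont=1 payload=0x2B=43: acc |= 43<<7 -> acc=5601 shift=14
  byte[8]=0xCC cont=1 payload=0x4C=76: acc |= 76<<14 -> acc=1250785 shift=21
  byte[9]=0x3E cont=0 payload=0x3E=62: acc |= 62<<21 -> acc=131274209 shift=28 [end]
Varint 3: bytes[6:10] = E1 AB CC 3E -> value 131274209 (4 byte(s))
  byte[10]=0xCB cont=1 payload=0x4B=75: acc |= 75<<0 -> acc=75 shift=7
  byte[11]=0x17 cont=0 payload=0x17=23: acc |= 23<<7 -> acc=3019 shift=14 [end]
Varint 4: bytes[10:12] = CB 17 -> value 3019 (2 byte(s))
  byte[12]=0xD5 cont=1 payload=0x55=85: acc |= 85<<0 -> acc=85 shift=7
  byte[13]=0x91 cont=1 payload=0x11=17: acc |= 17<<7 -> acc=2261 shift=14
  byte[14]=0x47 cont=0 payload=0x47=71: acc |= 71<<14 -> acc=1165525 shift=21 [end]
Varint 5: bytes[12:15] = D5 91 47 -> value 1165525 (3 byte(s))

Answer: 3 3 4 2 3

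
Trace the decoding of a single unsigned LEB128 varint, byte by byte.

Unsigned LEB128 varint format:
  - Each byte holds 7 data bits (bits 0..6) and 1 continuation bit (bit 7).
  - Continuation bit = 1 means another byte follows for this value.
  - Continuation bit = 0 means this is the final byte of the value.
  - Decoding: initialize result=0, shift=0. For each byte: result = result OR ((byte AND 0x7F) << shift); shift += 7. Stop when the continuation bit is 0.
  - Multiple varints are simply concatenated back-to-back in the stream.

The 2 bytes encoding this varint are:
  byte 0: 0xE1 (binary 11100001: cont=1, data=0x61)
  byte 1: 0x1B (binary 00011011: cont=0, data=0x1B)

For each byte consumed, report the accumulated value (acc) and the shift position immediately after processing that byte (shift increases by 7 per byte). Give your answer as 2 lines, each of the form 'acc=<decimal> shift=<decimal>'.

byte 0=0xE1: payload=0x61=97, contrib = 97<<0 = 97; acc -> 97, shift -> 7
byte 1=0x1B: payload=0x1B=27, contrib = 27<<7 = 3456; acc -> 3553, shift -> 14

Answer: acc=97 shift=7
acc=3553 shift=14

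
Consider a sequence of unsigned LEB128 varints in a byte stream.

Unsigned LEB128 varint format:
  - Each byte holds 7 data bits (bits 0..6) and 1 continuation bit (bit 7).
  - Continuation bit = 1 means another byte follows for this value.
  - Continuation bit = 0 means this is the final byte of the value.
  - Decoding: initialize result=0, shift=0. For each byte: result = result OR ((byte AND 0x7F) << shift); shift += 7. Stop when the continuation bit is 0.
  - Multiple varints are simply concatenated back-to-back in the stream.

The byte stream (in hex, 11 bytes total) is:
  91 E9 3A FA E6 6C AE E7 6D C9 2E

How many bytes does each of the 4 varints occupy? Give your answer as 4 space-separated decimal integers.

Answer: 3 3 3 2

Derivation:
  byte[0]=0x91 cont=1 payload=0x11=17: acc |= 17<<0 -> acc=17 shift=7
  byte[1]=0xE9 cont=1 payload=0x69=105: acc |= 105<<7 -> acc=13457 shift=14
  byte[2]=0x3A cont=0 payload=0x3A=58: acc |= 58<<14 -> acc=963729 shift=21 [end]
Varint 1: bytes[0:3] = 91 E9 3A -> value 963729 (3 byte(s))
  byte[3]=0xFA cont=1 payload=0x7A=122: acc |= 122<<0 -> acc=122 shift=7
  byte[4]=0xE6 cont=1 payload=0x66=102: acc |= 102<<7 -> acc=13178 shift=14
  byte[5]=0x6C cont=0 payload=0x6C=108: acc |= 108<<14 -> acc=1782650 shift=21 [end]
Varint 2: bytes[3:6] = FA E6 6C -> value 1782650 (3 byte(s))
  byte[6]=0xAE cont=1 payload=0x2E=46: acc |= 46<<0 -> acc=46 shift=7
  byte[7]=0xE7 cont=1 payload=0x67=103: acc |= 103<<7 -> acc=13230 shift=14
  byte[8]=0x6D cont=0 payload=0x6D=109: acc |= 109<<14 -> acc=1799086 shift=21 [end]
Varint 3: bytes[6:9] = AE E7 6D -> value 1799086 (3 byte(s))
  byte[9]=0xC9 cont=1 payload=0x49=73: acc |= 73<<0 -> acc=73 shift=7
  byte[10]=0x2E cont=0 payload=0x2E=46: acc |= 46<<7 -> acc=5961 shift=14 [end]
Varint 4: bytes[9:11] = C9 2E -> value 5961 (2 byte(s))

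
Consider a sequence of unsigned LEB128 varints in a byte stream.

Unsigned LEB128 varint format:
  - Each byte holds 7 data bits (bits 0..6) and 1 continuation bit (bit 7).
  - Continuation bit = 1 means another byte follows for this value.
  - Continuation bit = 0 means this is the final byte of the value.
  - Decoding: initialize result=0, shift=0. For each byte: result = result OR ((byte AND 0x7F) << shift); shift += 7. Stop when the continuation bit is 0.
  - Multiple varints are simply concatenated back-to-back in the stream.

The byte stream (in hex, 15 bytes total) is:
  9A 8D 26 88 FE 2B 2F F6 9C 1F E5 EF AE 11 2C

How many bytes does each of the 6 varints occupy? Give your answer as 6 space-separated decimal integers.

Answer: 3 3 1 3 4 1

Derivation:
  byte[0]=0x9A cont=1 payload=0x1A=26: acc |= 26<<0 -> acc=26 shift=7
  byte[1]=0x8D cont=1 payload=0x0D=13: acc |= 13<<7 -> acc=1690 shift=14
  byte[2]=0x26 cont=0 payload=0x26=38: acc |= 38<<14 -> acc=624282 shift=21 [end]
Varint 1: bytes[0:3] = 9A 8D 26 -> value 624282 (3 byte(s))
  byte[3]=0x88 cont=1 payload=0x08=8: acc |= 8<<0 -> acc=8 shift=7
  byte[4]=0xFE cont=1 payload=0x7E=126: acc |= 126<<7 -> acc=16136 shift=14
  byte[5]=0x2B cont=0 payload=0x2B=43: acc |= 43<<14 -> acc=720648 shift=21 [end]
Varint 2: bytes[3:6] = 88 FE 2B -> value 720648 (3 byte(s))
  byte[6]=0x2F cont=0 payload=0x2F=47: acc |= 47<<0 -> acc=47 shift=7 [end]
Varint 3: bytes[6:7] = 2F -> value 47 (1 byte(s))
  byte[7]=0xF6 cont=1 payload=0x76=118: acc |= 118<<0 -> acc=118 shift=7
  byte[8]=0x9C cont=1 payload=0x1C=28: acc |= 28<<7 -> acc=3702 shift=14
  byte[9]=0x1F cont=0 payload=0x1F=31: acc |= 31<<14 -> acc=511606 shift=21 [end]
Varint 4: bytes[7:10] = F6 9C 1F -> value 511606 (3 byte(s))
  byte[10]=0xE5 cont=1 payload=0x65=101: acc |= 101<<0 -> acc=101 shift=7
  byte[11]=0xEF cont=1 payload=0x6F=111: acc |= 111<<7 -> acc=14309 shift=14
  byte[12]=0xAE cont=1 payload=0x2E=46: acc |= 46<<14 -> acc=767973 shift=21
  byte[13]=0x11 cont=0 payload=0x11=17: acc |= 17<<21 -> acc=36419557 shift=28 [end]
Varint 5: bytes[10:14] = E5 EF AE 11 -> value 36419557 (4 byte(s))
  byte[14]=0x2C cont=0 payload=0x2C=44: acc |= 44<<0 -> acc=44 shift=7 [end]
Varint 6: bytes[14:15] = 2C -> value 44 (1 byte(s))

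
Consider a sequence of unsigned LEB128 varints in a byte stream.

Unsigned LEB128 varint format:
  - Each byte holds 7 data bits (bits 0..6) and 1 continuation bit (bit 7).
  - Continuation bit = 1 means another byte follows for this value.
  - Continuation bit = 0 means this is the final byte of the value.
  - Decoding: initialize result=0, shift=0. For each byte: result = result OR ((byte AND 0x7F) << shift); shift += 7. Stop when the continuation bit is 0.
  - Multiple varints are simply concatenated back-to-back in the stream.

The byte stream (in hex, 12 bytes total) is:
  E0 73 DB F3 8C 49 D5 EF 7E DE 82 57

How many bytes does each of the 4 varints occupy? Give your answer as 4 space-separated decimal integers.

  byte[0]=0xE0 cont=1 payload=0x60=96: acc |= 96<<0 -> acc=96 shift=7
  byte[1]=0x73 cont=0 payload=0x73=115: acc |= 115<<7 -> acc=14816 shift=14 [end]
Varint 1: bytes[0:2] = E0 73 -> value 14816 (2 byte(s))
  byte[2]=0xDB cont=1 payload=0x5B=91: acc |= 91<<0 -> acc=91 shift=7
  byte[3]=0xF3 cont=1 payload=0x73=115: acc |= 115<<7 -> acc=14811 shift=14
  byte[4]=0x8C cont=1 payload=0x0C=12: acc |= 12<<14 -> acc=211419 shift=21
  byte[5]=0x49 cont=0 payload=0x49=73: acc |= 73<<21 -> acc=153303515 shift=28 [end]
Varint 2: bytes[2:6] = DB F3 8C 49 -> value 153303515 (4 byte(s))
  byte[6]=0xD5 cont=1 payload=0x55=85: acc |= 85<<0 -> acc=85 shift=7
  byte[7]=0xEF cont=1 payload=0x6F=111: acc |= 111<<7 -> acc=14293 shift=14
  byte[8]=0x7E cont=0 payload=0x7E=126: acc |= 126<<14 -> acc=2078677 shift=21 [end]
Varint 3: bytes[6:9] = D5 EF 7E -> value 2078677 (3 byte(s))
  byte[9]=0xDE cont=1 payload=0x5E=94: acc |= 94<<0 -> acc=94 shift=7
  byte[10]=0x82 cont=1 payload=0x02=2: acc |= 2<<7 -> acc=350 shift=14
  byte[11]=0x57 cont=0 payload=0x57=87: acc |= 87<<14 -> acc=1425758 shift=21 [end]
Varint 4: bytes[9:12] = DE 82 57 -> value 1425758 (3 byte(s))

Answer: 2 4 3 3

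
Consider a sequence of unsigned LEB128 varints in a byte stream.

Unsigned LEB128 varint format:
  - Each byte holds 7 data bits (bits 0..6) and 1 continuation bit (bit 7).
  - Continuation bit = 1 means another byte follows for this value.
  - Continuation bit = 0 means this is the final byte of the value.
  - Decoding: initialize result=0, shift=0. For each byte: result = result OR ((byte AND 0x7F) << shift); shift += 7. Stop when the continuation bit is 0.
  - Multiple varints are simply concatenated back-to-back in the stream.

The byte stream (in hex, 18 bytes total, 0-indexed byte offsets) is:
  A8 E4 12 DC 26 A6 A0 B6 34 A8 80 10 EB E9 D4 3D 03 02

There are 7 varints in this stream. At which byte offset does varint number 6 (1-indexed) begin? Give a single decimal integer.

  byte[0]=0xA8 cont=1 payload=0x28=40: acc |= 40<<0 -> acc=40 shift=7
  byte[1]=0xE4 cont=1 payload=0x64=100: acc |= 100<<7 -> acc=12840 shift=14
  byte[2]=0x12 cont=0 payload=0x12=18: acc |= 18<<14 -> acc=307752 shift=21 [end]
Varint 1: bytes[0:3] = A8 E4 12 -> value 307752 (3 byte(s))
  byte[3]=0xDC cont=1 payload=0x5C=92: acc |= 92<<0 -> acc=92 shift=7
  byte[4]=0x26 cont=0 payload=0x26=38: acc |= 38<<7 -> acc=4956 shift=14 [end]
Varint 2: bytes[3:5] = DC 26 -> value 4956 (2 byte(s))
  byte[5]=0xA6 cont=1 payload=0x26=38: acc |= 38<<0 -> acc=38 shift=7
  byte[6]=0xA0 cont=1 payload=0x20=32: acc |= 32<<7 -> acc=4134 shift=14
  byte[7]=0xB6 cont=1 payload=0x36=54: acc |= 54<<14 -> acc=888870 shift=21
  byte[8]=0x34 cont=0 payload=0x34=52: acc |= 52<<21 -> acc=109940774 shift=28 [end]
Varint 3: bytes[5:9] = A6 A0 B6 34 -> value 109940774 (4 byte(s))
  byte[9]=0xA8 cont=1 payload=0x28=40: acc |= 40<<0 -> acc=40 shift=7
  byte[10]=0x80 cont=1 payload=0x00=0: acc |= 0<<7 -> acc=40 shift=14
  byte[11]=0x10 cont=0 payload=0x10=16: acc |= 16<<14 -> acc=262184 shift=21 [end]
Varint 4: bytes[9:12] = A8 80 10 -> value 262184 (3 byte(s))
  byte[12]=0xEB cont=1 payload=0x6B=107: acc |= 107<<0 -> acc=107 shift=7
  byte[13]=0xE9 cont=1 payload=0x69=105: acc |= 105<<7 -> acc=13547 shift=14
  byte[14]=0xD4 cont=1 payload=0x54=84: acc |= 84<<14 -> acc=1389803 shift=21
  byte[15]=0x3D cont=0 payload=0x3D=61: acc |= 61<<21 -> acc=129316075 shift=28 [end]
Varint 5: bytes[12:16] = EB E9 D4 3D -> value 129316075 (4 byte(s))
  byte[16]=0x03 cont=0 payload=0x03=3: acc |= 3<<0 -> acc=3 shift=7 [end]
Varint 6: bytes[16:17] = 03 -> value 3 (1 byte(s))
  byte[17]=0x02 cont=0 payload=0x02=2: acc |= 2<<0 -> acc=2 shift=7 [end]
Varint 7: bytes[17:18] = 02 -> value 2 (1 byte(s))

Answer: 16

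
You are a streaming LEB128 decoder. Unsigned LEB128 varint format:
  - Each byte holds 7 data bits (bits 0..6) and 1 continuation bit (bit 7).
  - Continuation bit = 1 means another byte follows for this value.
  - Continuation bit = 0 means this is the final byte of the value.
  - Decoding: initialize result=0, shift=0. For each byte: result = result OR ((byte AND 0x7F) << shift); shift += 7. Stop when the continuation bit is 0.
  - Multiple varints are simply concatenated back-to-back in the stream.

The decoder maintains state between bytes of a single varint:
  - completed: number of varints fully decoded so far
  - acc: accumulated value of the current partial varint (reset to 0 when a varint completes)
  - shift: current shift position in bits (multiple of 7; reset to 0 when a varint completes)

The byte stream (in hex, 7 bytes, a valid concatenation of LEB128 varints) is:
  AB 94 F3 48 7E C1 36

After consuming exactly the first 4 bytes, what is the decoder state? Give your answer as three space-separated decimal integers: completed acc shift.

Answer: 1 0 0

Derivation:
byte[0]=0xAB cont=1 payload=0x2B: acc |= 43<<0 -> completed=0 acc=43 shift=7
byte[1]=0x94 cont=1 payload=0x14: acc |= 20<<7 -> completed=0 acc=2603 shift=14
byte[2]=0xF3 cont=1 payload=0x73: acc |= 115<<14 -> completed=0 acc=1886763 shift=21
byte[3]=0x48 cont=0 payload=0x48: varint #1 complete (value=152881707); reset -> completed=1 acc=0 shift=0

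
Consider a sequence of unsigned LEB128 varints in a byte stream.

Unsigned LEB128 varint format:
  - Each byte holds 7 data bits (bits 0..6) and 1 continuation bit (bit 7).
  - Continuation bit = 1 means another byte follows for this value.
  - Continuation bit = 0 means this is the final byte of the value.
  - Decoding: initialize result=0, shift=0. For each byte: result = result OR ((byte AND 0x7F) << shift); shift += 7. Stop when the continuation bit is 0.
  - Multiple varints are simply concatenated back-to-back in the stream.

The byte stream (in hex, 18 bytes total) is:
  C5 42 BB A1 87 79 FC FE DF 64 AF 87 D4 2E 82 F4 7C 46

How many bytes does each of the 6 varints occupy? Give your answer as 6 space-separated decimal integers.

Answer: 2 4 4 4 3 1

Derivation:
  byte[0]=0xC5 cont=1 payload=0x45=69: acc |= 69<<0 -> acc=69 shift=7
  byte[1]=0x42 cont=0 payload=0x42=66: acc |= 66<<7 -> acc=8517 shift=14 [end]
Varint 1: bytes[0:2] = C5 42 -> value 8517 (2 byte(s))
  byte[2]=0xBB cont=1 payload=0x3B=59: acc |= 59<<0 -> acc=59 shift=7
  byte[3]=0xA1 cont=1 payload=0x21=33: acc |= 33<<7 -> acc=4283 shift=14
  byte[4]=0x87 cont=1 payload=0x07=7: acc |= 7<<14 -> acc=118971 shift=21
  byte[5]=0x79 cont=0 payload=0x79=121: acc |= 121<<21 -> acc=253874363 shift=28 [end]
Varint 2: bytes[2:6] = BB A1 87 79 -> value 253874363 (4 byte(s))
  byte[6]=0xFC cont=1 payload=0x7C=124: acc |= 124<<0 -> acc=124 shift=7
  byte[7]=0xFE cont=1 payload=0x7E=126: acc |= 126<<7 -> acc=16252 shift=14
  byte[8]=0xDF cont=1 payload=0x5F=95: acc |= 95<<14 -> acc=1572732 shift=21
  byte[9]=0x64 cont=0 payload=0x64=100: acc |= 100<<21 -> acc=211287932 shift=28 [end]
Varint 3: bytes[6:10] = FC FE DF 64 -> value 211287932 (4 byte(s))
  byte[10]=0xAF cont=1 payload=0x2F=47: acc |= 47<<0 -> acc=47 shift=7
  byte[11]=0x87 cont=1 payload=0x07=7: acc |= 7<<7 -> acc=943 shift=14
  byte[12]=0xD4 cont=1 payload=0x54=84: acc |= 84<<14 -> acc=1377199 shift=21
  byte[13]=0x2E cont=0 payload=0x2E=46: acc |= 46<<21 -> acc=97846191 shift=28 [end]
Varint 4: bytes[10:14] = AF 87 D4 2E -> value 97846191 (4 byte(s))
  byte[14]=0x82 cont=1 payload=0x02=2: acc |= 2<<0 -> acc=2 shift=7
  byte[15]=0xF4 cont=1 payload=0x74=116: acc |= 116<<7 -> acc=14850 shift=14
  byte[16]=0x7C cont=0 payload=0x7C=124: acc |= 124<<14 -> acc=2046466 shift=21 [end]
Varint 5: bytes[14:17] = 82 F4 7C -> value 2046466 (3 byte(s))
  byte[17]=0x46 cont=0 payload=0x46=70: acc |= 70<<0 -> acc=70 shift=7 [end]
Varint 6: bytes[17:18] = 46 -> value 70 (1 byte(s))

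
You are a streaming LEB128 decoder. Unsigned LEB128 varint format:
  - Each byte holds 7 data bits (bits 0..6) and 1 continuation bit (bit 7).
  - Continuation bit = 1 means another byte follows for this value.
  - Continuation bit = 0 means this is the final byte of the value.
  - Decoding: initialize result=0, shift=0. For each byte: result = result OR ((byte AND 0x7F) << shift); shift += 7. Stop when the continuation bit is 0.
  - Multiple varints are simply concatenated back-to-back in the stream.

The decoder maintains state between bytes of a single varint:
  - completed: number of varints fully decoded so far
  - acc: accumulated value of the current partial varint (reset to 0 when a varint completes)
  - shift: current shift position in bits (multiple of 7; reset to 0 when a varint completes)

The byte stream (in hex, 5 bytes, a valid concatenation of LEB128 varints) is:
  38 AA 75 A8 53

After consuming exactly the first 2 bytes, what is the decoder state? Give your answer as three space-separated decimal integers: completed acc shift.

Answer: 1 42 7

Derivation:
byte[0]=0x38 cont=0 payload=0x38: varint #1 complete (value=56); reset -> completed=1 acc=0 shift=0
byte[1]=0xAA cont=1 payload=0x2A: acc |= 42<<0 -> completed=1 acc=42 shift=7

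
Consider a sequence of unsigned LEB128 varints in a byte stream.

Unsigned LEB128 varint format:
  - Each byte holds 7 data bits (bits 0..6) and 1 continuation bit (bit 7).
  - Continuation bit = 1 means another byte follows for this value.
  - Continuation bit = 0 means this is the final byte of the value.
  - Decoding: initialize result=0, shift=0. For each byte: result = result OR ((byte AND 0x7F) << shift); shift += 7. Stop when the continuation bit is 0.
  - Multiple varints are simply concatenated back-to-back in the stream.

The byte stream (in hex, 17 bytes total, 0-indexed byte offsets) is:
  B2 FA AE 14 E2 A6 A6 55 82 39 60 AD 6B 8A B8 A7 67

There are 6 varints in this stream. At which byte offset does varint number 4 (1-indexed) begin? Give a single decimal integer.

Answer: 10

Derivation:
  byte[0]=0xB2 cont=1 payload=0x32=50: acc |= 50<<0 -> acc=50 shift=7
  byte[1]=0xFA cont=1 payload=0x7A=122: acc |= 122<<7 -> acc=15666 shift=14
  byte[2]=0xAE cont=1 payload=0x2E=46: acc |= 46<<14 -> acc=769330 shift=21
  byte[3]=0x14 cont=0 payload=0x14=20: acc |= 20<<21 -> acc=42712370 shift=28 [end]
Varint 1: bytes[0:4] = B2 FA AE 14 -> value 42712370 (4 byte(s))
  byte[4]=0xE2 cont=1 payload=0x62=98: acc |= 98<<0 -> acc=98 shift=7
  byte[5]=0xA6 cont=1 payload=0x26=38: acc |= 38<<7 -> acc=4962 shift=14
  byte[6]=0xA6 cont=1 payload=0x26=38: acc |= 38<<14 -> acc=627554 shift=21
  byte[7]=0x55 cont=0 payload=0x55=85: acc |= 85<<21 -> acc=178885474 shift=28 [end]
Varint 2: bytes[4:8] = E2 A6 A6 55 -> value 178885474 (4 byte(s))
  byte[8]=0x82 cont=1 payload=0x02=2: acc |= 2<<0 -> acc=2 shift=7
  byte[9]=0x39 cont=0 payload=0x39=57: acc |= 57<<7 -> acc=7298 shift=14 [end]
Varint 3: bytes[8:10] = 82 39 -> value 7298 (2 byte(s))
  byte[10]=0x60 cont=0 payload=0x60=96: acc |= 96<<0 -> acc=96 shift=7 [end]
Varint 4: bytes[10:11] = 60 -> value 96 (1 byte(s))
  byte[11]=0xAD cont=1 payload=0x2D=45: acc |= 45<<0 -> acc=45 shift=7
  byte[12]=0x6B cont=0 payload=0x6B=107: acc |= 107<<7 -> acc=13741 shift=14 [end]
Varint 5: bytes[11:13] = AD 6B -> value 13741 (2 byte(s))
  byte[13]=0x8A cont=1 payload=0x0A=10: acc |= 10<<0 -> acc=10 shift=7
  byte[14]=0xB8 cont=1 payload=0x38=56: acc |= 56<<7 -> acc=7178 shift=14
  byte[15]=0xA7 cont=1 payload=0x27=39: acc |= 39<<14 -> acc=646154 shift=21
  byte[16]=0x67 cont=0 payload=0x67=103: acc |= 103<<21 -> acc=216652810 shift=28 [end]
Varint 6: bytes[13:17] = 8A B8 A7 67 -> value 216652810 (4 byte(s))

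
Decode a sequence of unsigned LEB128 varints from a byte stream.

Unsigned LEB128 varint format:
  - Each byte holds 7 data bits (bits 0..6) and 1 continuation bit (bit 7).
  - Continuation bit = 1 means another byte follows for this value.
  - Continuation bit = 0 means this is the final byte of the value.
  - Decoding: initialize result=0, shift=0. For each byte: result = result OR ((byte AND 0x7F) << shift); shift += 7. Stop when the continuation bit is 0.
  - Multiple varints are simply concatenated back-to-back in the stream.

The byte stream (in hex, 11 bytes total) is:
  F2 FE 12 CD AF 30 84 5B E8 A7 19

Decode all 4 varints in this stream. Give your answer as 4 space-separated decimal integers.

Answer: 311154 792525 11652 414696

Derivation:
  byte[0]=0xF2 cont=1 payload=0x72=114: acc |= 114<<0 -> acc=114 shift=7
  byte[1]=0xFE cont=1 payload=0x7E=126: acc |= 126<<7 -> acc=16242 shift=14
  byte[2]=0x12 cont=0 payload=0x12=18: acc |= 18<<14 -> acc=311154 shift=21 [end]
Varint 1: bytes[0:3] = F2 FE 12 -> value 311154 (3 byte(s))
  byte[3]=0xCD cont=1 payload=0x4D=77: acc |= 77<<0 -> acc=77 shift=7
  byte[4]=0xAF cont=1 payload=0x2F=47: acc |= 47<<7 -> acc=6093 shift=14
  byte[5]=0x30 cont=0 payload=0x30=48: acc |= 48<<14 -> acc=792525 shift=21 [end]
Varint 2: bytes[3:6] = CD AF 30 -> value 792525 (3 byte(s))
  byte[6]=0x84 cont=1 payload=0x04=4: acc |= 4<<0 -> acc=4 shift=7
  byte[7]=0x5B cont=0 payload=0x5B=91: acc |= 91<<7 -> acc=11652 shift=14 [end]
Varint 3: bytes[6:8] = 84 5B -> value 11652 (2 byte(s))
  byte[8]=0xE8 cont=1 payload=0x68=104: acc |= 104<<0 -> acc=104 shift=7
  byte[9]=0xA7 cont=1 payload=0x27=39: acc |= 39<<7 -> acc=5096 shift=14
  byte[10]=0x19 cont=0 payload=0x19=25: acc |= 25<<14 -> acc=414696 shift=21 [end]
Varint 4: bytes[8:11] = E8 A7 19 -> value 414696 (3 byte(s))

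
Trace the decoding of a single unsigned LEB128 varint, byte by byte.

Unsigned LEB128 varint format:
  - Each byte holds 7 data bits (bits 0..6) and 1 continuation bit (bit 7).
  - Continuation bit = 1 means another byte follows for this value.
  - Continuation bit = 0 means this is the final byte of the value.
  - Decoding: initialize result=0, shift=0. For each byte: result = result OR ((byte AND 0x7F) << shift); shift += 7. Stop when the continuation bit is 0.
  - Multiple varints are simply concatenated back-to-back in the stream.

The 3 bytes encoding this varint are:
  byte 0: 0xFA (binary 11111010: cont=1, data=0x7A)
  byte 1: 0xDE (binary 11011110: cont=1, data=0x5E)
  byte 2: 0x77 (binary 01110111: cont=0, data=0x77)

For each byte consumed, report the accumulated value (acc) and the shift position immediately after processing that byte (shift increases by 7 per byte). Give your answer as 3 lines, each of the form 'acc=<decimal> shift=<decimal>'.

Answer: acc=122 shift=7
acc=12154 shift=14
acc=1961850 shift=21

Derivation:
byte 0=0xFA: payload=0x7A=122, contrib = 122<<0 = 122; acc -> 122, shift -> 7
byte 1=0xDE: payload=0x5E=94, contrib = 94<<7 = 12032; acc -> 12154, shift -> 14
byte 2=0x77: payload=0x77=119, contrib = 119<<14 = 1949696; acc -> 1961850, shift -> 21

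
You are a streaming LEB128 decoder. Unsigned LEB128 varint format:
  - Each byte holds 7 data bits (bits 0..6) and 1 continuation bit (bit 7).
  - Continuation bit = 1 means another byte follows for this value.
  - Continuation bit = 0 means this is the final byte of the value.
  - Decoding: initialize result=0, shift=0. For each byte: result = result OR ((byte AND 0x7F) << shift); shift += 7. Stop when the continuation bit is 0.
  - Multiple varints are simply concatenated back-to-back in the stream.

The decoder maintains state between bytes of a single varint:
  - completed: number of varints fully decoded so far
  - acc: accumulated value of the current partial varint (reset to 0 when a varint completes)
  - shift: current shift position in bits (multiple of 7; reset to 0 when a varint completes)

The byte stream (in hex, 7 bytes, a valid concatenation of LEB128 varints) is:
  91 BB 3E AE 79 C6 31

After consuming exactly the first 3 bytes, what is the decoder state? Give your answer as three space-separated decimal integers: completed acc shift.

byte[0]=0x91 cont=1 payload=0x11: acc |= 17<<0 -> completed=0 acc=17 shift=7
byte[1]=0xBB cont=1 payload=0x3B: acc |= 59<<7 -> completed=0 acc=7569 shift=14
byte[2]=0x3E cont=0 payload=0x3E: varint #1 complete (value=1023377); reset -> completed=1 acc=0 shift=0

Answer: 1 0 0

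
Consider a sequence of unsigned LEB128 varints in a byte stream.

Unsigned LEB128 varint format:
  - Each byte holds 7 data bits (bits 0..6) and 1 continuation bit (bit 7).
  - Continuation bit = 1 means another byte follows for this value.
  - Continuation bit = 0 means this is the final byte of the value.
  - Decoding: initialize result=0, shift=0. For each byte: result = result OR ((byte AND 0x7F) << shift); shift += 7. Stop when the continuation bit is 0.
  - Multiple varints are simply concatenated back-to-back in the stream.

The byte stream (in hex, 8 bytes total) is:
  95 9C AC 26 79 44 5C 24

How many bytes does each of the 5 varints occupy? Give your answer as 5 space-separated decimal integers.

  byte[0]=0x95 cont=1 payload=0x15=21: acc |= 21<<0 -> acc=21 shift=7
  byte[1]=0x9C cont=1 payload=0x1C=28: acc |= 28<<7 -> acc=3605 shift=14
  byte[2]=0xAC cont=1 payload=0x2C=44: acc |= 44<<14 -> acc=724501 shift=21
  byte[3]=0x26 cont=0 payload=0x26=38: acc |= 38<<21 -> acc=80416277 shift=28 [end]
Varint 1: bytes[0:4] = 95 9C AC 26 -> value 80416277 (4 byte(s))
  byte[4]=0x79 cont=0 payload=0x79=121: acc |= 121<<0 -> acc=121 shift=7 [end]
Varint 2: bytes[4:5] = 79 -> value 121 (1 byte(s))
  byte[5]=0x44 cont=0 payload=0x44=68: acc |= 68<<0 -> acc=68 shift=7 [end]
Varint 3: bytes[5:6] = 44 -> value 68 (1 byte(s))
  byte[6]=0x5C cont=0 payload=0x5C=92: acc |= 92<<0 -> acc=92 shift=7 [end]
Varint 4: bytes[6:7] = 5C -> value 92 (1 byte(s))
  byte[7]=0x24 cont=0 payload=0x24=36: acc |= 36<<0 -> acc=36 shift=7 [end]
Varint 5: bytes[7:8] = 24 -> value 36 (1 byte(s))

Answer: 4 1 1 1 1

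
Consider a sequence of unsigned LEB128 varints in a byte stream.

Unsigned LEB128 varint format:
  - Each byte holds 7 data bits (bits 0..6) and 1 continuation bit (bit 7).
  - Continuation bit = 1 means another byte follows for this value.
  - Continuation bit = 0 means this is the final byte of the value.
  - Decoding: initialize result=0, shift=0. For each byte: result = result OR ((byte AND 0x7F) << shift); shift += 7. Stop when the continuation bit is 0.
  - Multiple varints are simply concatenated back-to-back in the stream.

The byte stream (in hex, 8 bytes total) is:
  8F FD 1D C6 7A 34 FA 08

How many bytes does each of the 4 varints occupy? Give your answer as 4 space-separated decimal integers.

Answer: 3 2 1 2

Derivation:
  byte[0]=0x8F cont=1 payload=0x0F=15: acc |= 15<<0 -> acc=15 shift=7
  byte[1]=0xFD cont=1 payload=0x7D=125: acc |= 125<<7 -> acc=16015 shift=14
  byte[2]=0x1D cont=0 payload=0x1D=29: acc |= 29<<14 -> acc=491151 shift=21 [end]
Varint 1: bytes[0:3] = 8F FD 1D -> value 491151 (3 byte(s))
  byte[3]=0xC6 cont=1 payload=0x46=70: acc |= 70<<0 -> acc=70 shift=7
  byte[4]=0x7A cont=0 payload=0x7A=122: acc |= 122<<7 -> acc=15686 shift=14 [end]
Varint 2: bytes[3:5] = C6 7A -> value 15686 (2 byte(s))
  byte[5]=0x34 cont=0 payload=0x34=52: acc |= 52<<0 -> acc=52 shift=7 [end]
Varint 3: bytes[5:6] = 34 -> value 52 (1 byte(s))
  byte[6]=0xFA cont=1 payload=0x7A=122: acc |= 122<<0 -> acc=122 shift=7
  byte[7]=0x08 cont=0 payload=0x08=8: acc |= 8<<7 -> acc=1146 shift=14 [end]
Varint 4: bytes[6:8] = FA 08 -> value 1146 (2 byte(s))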